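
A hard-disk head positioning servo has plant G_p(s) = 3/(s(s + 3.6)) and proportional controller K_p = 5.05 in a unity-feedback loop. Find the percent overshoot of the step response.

19.4%

From 1 + K_pG_p(s) = 0: s² + 3.6s + 15.15 = 0 ⇒ ω_n = 3.892, ζ = 0.4625.
%OS = 100·exp(−πζ/√(1−ζ²)) = 100·exp(−π·0.4625/√0.7861) = 19.4%.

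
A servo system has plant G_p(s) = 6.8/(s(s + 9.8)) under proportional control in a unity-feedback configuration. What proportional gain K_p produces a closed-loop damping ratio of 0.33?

Closed-loop characteristic equation: s² + 9.8s + K_p·6.8 = 0.
So ω_n = √(6.8K_p) and 2ζω_n = 9.8, giving ζ = 9.8/(2√(6.8K_p)).
Setting ζ = 0.33: √(6.8K_p) = 9.8/(2·0.33) = 14.85, so K_p = 220.5/6.8 = 32.4.

K_p = 32.4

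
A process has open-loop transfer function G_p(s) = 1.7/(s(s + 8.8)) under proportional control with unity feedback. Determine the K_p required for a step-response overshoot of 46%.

K_p = 198

From %OS = 100·exp(−πζ/√(1−ζ²)) = 46%, ζ = −ln(0.46)/√(π²+ln²(0.46)) = 0.24.
Characteristic equation s² + 8.8s + 1.7K_p = 0 gives ζ = 8.8/(2√(1.7K_p)).
Setting ζ = 0.24: √(1.7K_p) = 8.8/(2·0.24) = 18.34, so K_p = 336.2/1.7 = 198.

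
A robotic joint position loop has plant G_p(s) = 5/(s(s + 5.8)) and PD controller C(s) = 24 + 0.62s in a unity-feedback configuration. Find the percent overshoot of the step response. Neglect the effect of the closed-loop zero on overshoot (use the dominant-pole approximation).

24.7%

Forward path: (24 + 0.62s)·5/(s(s+5.8)). The closed-loop characteristic equation is s² + (5.8 + 5·0.62)s + 5·24 = 0.
That is s² + 8.9s + 120 = 0, so ω_n = 10.95 rad/s and ζ = 8.9/(2·10.95) = 0.4062.
%OS = 100·exp(−πζ/√(1−ζ²)) = 24.7%.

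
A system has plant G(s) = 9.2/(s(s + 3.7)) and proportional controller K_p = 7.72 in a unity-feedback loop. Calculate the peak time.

T_p = 0.382 s

The closed-loop denominator s² + 3.7s + 71.02 gives ω_n = √71.02 = 8.428 and ζ = 3.7/(2ω_n) = 0.2195.
Damped frequency ω_d = ω_n√(1−ζ²) = 8.222 rad/s, so peak time T_p = π/ω_d = 0.382 s.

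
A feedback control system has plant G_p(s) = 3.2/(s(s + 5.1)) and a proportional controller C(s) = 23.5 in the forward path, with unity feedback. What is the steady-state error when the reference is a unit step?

The open loop C(s)G_p(s) has a pole at the origin (type 1), so the static position error constant is infinite and e_ss = 1/(1+∞) = 0.

0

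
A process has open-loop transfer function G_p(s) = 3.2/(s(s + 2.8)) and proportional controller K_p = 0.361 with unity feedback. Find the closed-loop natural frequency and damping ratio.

With unity feedback the closed-loop characteristic equation is s² + 2.8s + 0.361·3.2 = s² + 2.8s + 1.155 = 0.
Matching s² + 2ζω_n s + ω_n²: ω_n = √1.155 = 1.075 rad/s and 2ζω_n = 2.8, so ζ = 2.8/(2·1.075) = 1.3.

ω_n = 1.07 rad/s, ζ = 1.3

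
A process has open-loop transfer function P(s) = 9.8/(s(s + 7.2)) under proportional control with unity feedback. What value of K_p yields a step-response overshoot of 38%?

K_p = 15.3

From %OS = 100·exp(−πζ/√(1−ζ²)) = 38%, ζ = −ln(0.38)/√(π²+ln²(0.38)) = 0.2943.
Characteristic equation s² + 7.2s + 9.8K_p = 0 gives ζ = 7.2/(2√(9.8K_p)).
Setting ζ = 0.2943: √(9.8K_p) = 7.2/(2·0.2943) = 12.23, so K_p = 149.6/9.8 = 15.3.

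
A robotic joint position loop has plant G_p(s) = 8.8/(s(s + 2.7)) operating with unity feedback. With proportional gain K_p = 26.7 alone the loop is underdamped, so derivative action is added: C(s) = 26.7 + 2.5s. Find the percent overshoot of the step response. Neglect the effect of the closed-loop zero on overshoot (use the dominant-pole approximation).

1.39%

Forward path: (26.7 + 2.5s)·8.8/(s(s+2.7)). The closed-loop characteristic equation is s² + (2.7 + 8.8·2.5)s + 8.8·26.7 = 0.
That is s² + 24.7s + 235 = 0, so ω_n = 15.33 rad/s and ζ = 24.7/(2·15.33) = 0.8057.
%OS = 100·exp(−πζ/√(1−ζ²)) = 1.39%.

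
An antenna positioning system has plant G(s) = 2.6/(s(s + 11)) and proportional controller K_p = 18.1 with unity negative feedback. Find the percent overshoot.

1.48%

The closed-loop denominator s² + 11s + 47.06 gives ω_n = √47.06 = 6.86 and ζ = 11/(2ω_n) = 0.8017.
%OS = 100·exp(−πζ/√(1−ζ²)) = 100·exp(−π·0.8017/√0.3572) = 1.48%.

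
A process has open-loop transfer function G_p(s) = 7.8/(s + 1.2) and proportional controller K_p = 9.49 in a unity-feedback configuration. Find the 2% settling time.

Closed-loop transfer function: T(s) = K_p·G_p(s)/(1 + K_p·G_p(s)) = 74.02/(s + 1.2 + 74.02) = 74.02/(s + 75.22).
Time constant τ = 1/75.22 = 0.01329 s, so the 2% settling time is about 4τ = 0.0532 s.

T_s ≈ 0.0532 s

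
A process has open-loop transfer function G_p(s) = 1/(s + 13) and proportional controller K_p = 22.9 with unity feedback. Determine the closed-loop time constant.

τ = 0.0279 s

Closed-loop transfer function: T(s) = K_p·G_p(s)/(1 + K_p·G_p(s)) = 22.9/(s + 13 + 22.9) = 22.9/(s + 35.9).
Time constant τ = 1/35.9 = 0.0279 s.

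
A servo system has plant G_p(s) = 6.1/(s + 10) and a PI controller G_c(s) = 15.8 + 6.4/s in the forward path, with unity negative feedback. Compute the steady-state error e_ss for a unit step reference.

The open loop G_c(s)G_p(s) has a pole at the origin (type 1), so the static position error constant is infinite and e_ss = 1/(1+∞) = 0.

0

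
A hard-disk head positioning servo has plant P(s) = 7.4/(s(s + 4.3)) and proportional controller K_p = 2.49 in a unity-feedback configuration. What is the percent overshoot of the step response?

The closed-loop denominator s² + 4.3s + 18.43 gives ω_n = √18.43 = 4.293 and ζ = 4.3/(2ω_n) = 0.5009.
%OS = 100·exp(−πζ/√(1−ζ²)) = 100·exp(−π·0.5009/√0.7491) = 16.2%.

16.2%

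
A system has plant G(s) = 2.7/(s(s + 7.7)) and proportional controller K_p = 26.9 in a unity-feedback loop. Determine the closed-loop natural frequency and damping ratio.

ω_n = 8.52 rad/s, ζ = 0.452

1 + K_p·G(s) = 0 gives s² + 7.7s + 72.63 = 0.
Matching s² + 2ζω_n s + ω_n²: ω_n = √72.63 = 8.522 rad/s and 2ζω_n = 7.7, so ζ = 7.7/(2·8.522) = 0.452.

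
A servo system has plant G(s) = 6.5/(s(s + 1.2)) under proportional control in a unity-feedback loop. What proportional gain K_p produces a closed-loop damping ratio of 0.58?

K_p = 0.165

Closed-loop characteristic equation: s² + 1.2s + K_p·6.5 = 0.
So ω_n = √(6.5K_p) and 2ζω_n = 1.2, giving ζ = 1.2/(2√(6.5K_p)).
Setting ζ = 0.58: √(6.5K_p) = 1.2/(2·0.58) = 1.034, so K_p = 1.07/6.5 = 0.165.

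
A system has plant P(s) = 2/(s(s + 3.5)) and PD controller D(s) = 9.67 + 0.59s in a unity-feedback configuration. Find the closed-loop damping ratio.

Forward path: (9.67 + 0.59s)·2/(s(s+3.5)). The closed-loop characteristic equation is s² + (3.5 + 2·0.59)s + 2·9.67 = 0.
That is s² + 4.68s + 19.34 = 0, so ω_n = 4.398 rad/s and ζ = 4.68/(2·4.398) = 0.5321.

ζ = 0.532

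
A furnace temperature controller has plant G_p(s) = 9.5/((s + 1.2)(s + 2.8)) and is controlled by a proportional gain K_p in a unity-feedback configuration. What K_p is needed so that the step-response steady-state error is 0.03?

For a type-0 loop with proportional control, e_ss = 1/(1 + K_p·G_p(0)).
G_p(0) = 2.827. Require 1/(1 + K_p·2.827) = 0.03, so 1 + 2.827·K_p = 33.33.
K_p = (33.33 − 1)/2.827 = 11.4.

K_p = 11.4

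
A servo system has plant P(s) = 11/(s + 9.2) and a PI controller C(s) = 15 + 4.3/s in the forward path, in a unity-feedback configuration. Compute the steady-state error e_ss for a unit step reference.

The open loop C(s)P(s) has a pole at the origin (type 1), so the static position error constant is infinite and e_ss = 1/(1+∞) = 0.

0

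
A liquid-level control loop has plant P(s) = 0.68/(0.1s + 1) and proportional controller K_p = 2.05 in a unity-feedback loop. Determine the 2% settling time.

T_s ≈ 0.167 s

Closed loop: T(s) = K_p·P/(1+K_p·P) = 1.394/(0.1s + 1 + 1.394), with pole at s = −(1 + 1.394)/0.1 = −23.94.
τ = 1/23.94 = 0.04177 s, so 2% settling time ≈ 4τ = 0.167 s.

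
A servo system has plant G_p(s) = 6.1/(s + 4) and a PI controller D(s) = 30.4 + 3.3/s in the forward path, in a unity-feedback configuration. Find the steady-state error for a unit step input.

0

The open loop D(s)G_p(s) has a pole at the origin (type 1), so the static position error constant is infinite and e_ss = 1/(1+∞) = 0.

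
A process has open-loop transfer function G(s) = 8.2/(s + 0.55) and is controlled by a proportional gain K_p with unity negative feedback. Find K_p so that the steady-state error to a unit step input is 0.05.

The loop is type 0, so e_ss(step) = 1/(1 + K_pos) with K_pos = K_p·G(0).
G(0) = 14.91. Require 1/(1 + K_p·14.91) = 0.05, so 1 + 14.91·K_p = 20.
K_p = (20 − 1)/14.91 = 1.27.

K_p = 1.27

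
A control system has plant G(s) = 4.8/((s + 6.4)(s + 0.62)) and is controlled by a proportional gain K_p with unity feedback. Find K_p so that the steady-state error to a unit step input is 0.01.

K_p = 81.8

The loop is type 0, so e_ss(step) = 1/(1 + K_pos) with K_pos = K_p·G(0).
G(0) = 1.21. Require 1/(1 + K_p·1.21) = 0.01, so 1 + 1.21·K_p = 100.
K_p = (100 − 1)/1.21 = 81.8.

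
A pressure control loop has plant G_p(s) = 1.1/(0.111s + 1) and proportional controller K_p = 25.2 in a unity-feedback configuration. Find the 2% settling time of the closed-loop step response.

Closed loop: T(s) = K_p·G_p/(1+K_p·G_p) = 27.72/(0.111s + 1 + 27.72), with pole at s = −(1 + 27.72)/0.111 = −258.7.
τ = 1/258.7 = 0.003865 s, so 2% settling time ≈ 4τ = 0.0155 s.

T_s ≈ 0.0155 s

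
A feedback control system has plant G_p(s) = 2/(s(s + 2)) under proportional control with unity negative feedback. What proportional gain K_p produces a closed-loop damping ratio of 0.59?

K_p = 1.44

Closed-loop characteristic equation: s² + 2s + K_p·2 = 0.
So ω_n = √(2K_p) and 2ζω_n = 2, giving ζ = 2/(2√(2K_p)).
Setting ζ = 0.59: √(2K_p) = 2/(2·0.59) = 1.695, so K_p = 2.873/2 = 1.44.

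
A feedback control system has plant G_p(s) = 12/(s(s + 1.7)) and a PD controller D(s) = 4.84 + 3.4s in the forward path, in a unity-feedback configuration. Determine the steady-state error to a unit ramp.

The loop has one pole at the origin (type 1). Velocity error constant K_v = lim_{s→0} s·D(s)G_p(s) = 4.84·12/1.7 = 34.16.
Steady-state error to a unit ramp: e_ss = 1/K_v = 0.0293.

0.0293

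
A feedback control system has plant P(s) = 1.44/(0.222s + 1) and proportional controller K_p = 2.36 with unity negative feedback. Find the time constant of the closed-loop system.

τ = 0.0505 s

Closed loop: T(s) = K_p·P/(1+K_p·P) = 3.398/(0.222s + 1 + 3.398), with pole at s = −(1 + 3.398)/0.222 = −19.81.
Closed-loop time constant τ = 1/19.81 = 0.0505 s.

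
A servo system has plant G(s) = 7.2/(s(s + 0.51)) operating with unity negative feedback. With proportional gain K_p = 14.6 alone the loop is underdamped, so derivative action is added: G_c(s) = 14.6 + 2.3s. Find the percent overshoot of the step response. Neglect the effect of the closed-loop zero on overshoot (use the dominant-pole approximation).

Forward path: (14.6 + 2.3s)·7.2/(s(s+0.51)). The closed-loop characteristic equation is s² + (0.51 + 7.2·2.3)s + 7.2·14.6 = 0.
That is s² + 17.07s + 105.1 = 0, so ω_n = 10.25 rad/s and ζ = 17.07/(2·10.25) = 0.8325.
%OS = 100·exp(−πζ/√(1−ζ²)) = 0.892%.

0.892%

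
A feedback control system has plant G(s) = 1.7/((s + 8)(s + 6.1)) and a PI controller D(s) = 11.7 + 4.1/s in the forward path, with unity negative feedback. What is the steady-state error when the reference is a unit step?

0

The open loop D(s)G(s) has a pole at the origin (type 1), so the static position error constant is infinite and e_ss = 1/(1+∞) = 0.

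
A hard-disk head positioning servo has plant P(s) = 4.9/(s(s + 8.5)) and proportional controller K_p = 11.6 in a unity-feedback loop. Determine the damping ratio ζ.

With unity feedback the closed-loop characteristic equation is s² + 8.5s + 11.6·4.9 = s² + 8.5s + 56.84 = 0.
So ω_n² = 56.84 ⇒ ω_n = 7.539 rad/s, and ζ = 8.5/(2ω_n) = 0.564.

ζ = 0.564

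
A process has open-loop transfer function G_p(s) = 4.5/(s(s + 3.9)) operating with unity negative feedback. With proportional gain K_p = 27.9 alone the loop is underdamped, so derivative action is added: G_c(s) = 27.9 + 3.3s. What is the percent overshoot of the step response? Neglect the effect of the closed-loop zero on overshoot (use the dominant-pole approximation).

0.823%

Forward path: (27.9 + 3.3s)·4.5/(s(s+3.9)). The closed-loop characteristic equation is s² + (3.9 + 4.5·3.3)s + 4.5·27.9 = 0.
That is s² + 18.75s + 125.5 = 0, so ω_n = 11.2 rad/s and ζ = 18.75/(2·11.2) = 0.8367.
%OS = 100·exp(−πζ/√(1−ζ²)) = 0.823%.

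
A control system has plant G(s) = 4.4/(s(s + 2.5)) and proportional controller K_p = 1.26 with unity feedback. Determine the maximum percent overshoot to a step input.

14%

From 1 + K_pG(s) = 0: s² + 2.5s + 5.544 = 0 ⇒ ω_n = 2.355, ζ = 0.5309.
%OS = 100·exp(−πζ/√(1−ζ²)) = 100·exp(−π·0.5309/√0.7182) = 14%.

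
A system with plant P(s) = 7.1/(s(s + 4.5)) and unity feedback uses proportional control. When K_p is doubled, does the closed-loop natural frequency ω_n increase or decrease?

ω_n = √(7.1·K_p), which grows with K_p.

increase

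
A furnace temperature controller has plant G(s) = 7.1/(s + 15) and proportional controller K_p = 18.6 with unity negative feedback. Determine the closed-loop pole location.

s = -147.1

Closed-loop transfer function: T(s) = K_p·G(s)/(1 + K_p·G(s)) = 132.1/(s + 15 + 132.1) = 132.1/(s + 147.1).
The closed-loop pole is at s = −147.1.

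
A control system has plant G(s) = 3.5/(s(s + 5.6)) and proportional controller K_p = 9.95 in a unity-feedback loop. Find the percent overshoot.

From 1 + K_pG(s) = 0: s² + 5.6s + 34.82 = 0 ⇒ ω_n = 5.901, ζ = 0.4745.
%OS = 100·exp(−πζ/√(1−ζ²)) = 100·exp(−π·0.4745/√0.7749) = 18.4%.

18.4%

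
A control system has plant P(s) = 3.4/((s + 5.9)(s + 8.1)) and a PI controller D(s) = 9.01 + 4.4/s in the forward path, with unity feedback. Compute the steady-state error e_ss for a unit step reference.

The open loop D(s)P(s) has a pole at the origin (type 1), so the static position error constant is infinite and e_ss = 1/(1+∞) = 0.

0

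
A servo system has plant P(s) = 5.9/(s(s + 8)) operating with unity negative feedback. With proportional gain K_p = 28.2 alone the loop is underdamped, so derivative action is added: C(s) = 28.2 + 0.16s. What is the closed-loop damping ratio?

ζ = 0.347

Forward path: (28.2 + 0.16s)·5.9/(s(s+8)). The closed-loop characteristic equation is s² + (8 + 5.9·0.16)s + 5.9·28.2 = 0.
That is s² + 8.944s + 166.4 = 0, so ω_n = 12.9 rad/s and ζ = 8.944/(2·12.9) = 0.3467.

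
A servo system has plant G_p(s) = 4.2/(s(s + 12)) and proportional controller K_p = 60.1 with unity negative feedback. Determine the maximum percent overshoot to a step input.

27.8%

From 1 + K_pG_p(s) = 0: s² + 12s + 252.4 = 0 ⇒ ω_n = 15.89, ζ = 0.3776.
%OS = 100·exp(−πζ/√(1−ζ²)) = 100·exp(−π·0.3776/√0.8574) = 27.8%.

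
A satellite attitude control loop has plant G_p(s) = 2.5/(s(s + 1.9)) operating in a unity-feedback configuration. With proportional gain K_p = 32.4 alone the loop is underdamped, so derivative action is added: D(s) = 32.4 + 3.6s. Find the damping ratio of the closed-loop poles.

Forward path: (32.4 + 3.6s)·2.5/(s(s+1.9)). The closed-loop characteristic equation is s² + (1.9 + 2.5·3.6)s + 2.5·32.4 = 0.
That is s² + 10.9s + 81 = 0, so ω_n = 9 rad/s and ζ = 10.9/(2·9) = 0.6056.

ζ = 0.606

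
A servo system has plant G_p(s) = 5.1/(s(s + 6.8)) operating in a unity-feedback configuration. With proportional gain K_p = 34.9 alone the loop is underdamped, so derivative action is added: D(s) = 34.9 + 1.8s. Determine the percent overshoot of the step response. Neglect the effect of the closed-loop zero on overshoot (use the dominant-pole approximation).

9.54%

Forward path: (34.9 + 1.8s)·5.1/(s(s+6.8)). The closed-loop characteristic equation is s² + (6.8 + 5.1·1.8)s + 5.1·34.9 = 0.
That is s² + 15.98s + 178 = 0, so ω_n = 13.34 rad/s and ζ = 15.98/(2·13.34) = 0.5989.
%OS = 100·exp(−πζ/√(1−ζ²)) = 9.54%.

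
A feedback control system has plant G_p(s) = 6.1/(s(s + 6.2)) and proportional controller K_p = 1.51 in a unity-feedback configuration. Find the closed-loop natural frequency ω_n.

With unity feedback the closed-loop characteristic equation is s² + 6.2s + 1.51·6.1 = s² + 6.2s + 9.211 = 0.
So ω_n² = 9.211 ⇒ ω_n = 3.035 rad/s, and ζ = 6.2/(2ω_n) = 1.02.

ω_n = 3.03 rad/s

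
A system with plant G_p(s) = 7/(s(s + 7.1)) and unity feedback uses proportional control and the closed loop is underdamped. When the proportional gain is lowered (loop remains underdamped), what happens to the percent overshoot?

ζ = 7.1/(2√(7K_p)) rises as K_p falls; higher damping means less overshoot.

decrease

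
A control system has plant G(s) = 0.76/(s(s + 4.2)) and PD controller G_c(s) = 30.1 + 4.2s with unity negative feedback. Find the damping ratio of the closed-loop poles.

ζ = 0.773

Forward path: (30.1 + 4.2s)·0.76/(s(s+4.2)). The closed-loop characteristic equation is s² + (4.2 + 0.76·4.2)s + 0.76·30.1 = 0.
That is s² + 7.392s + 22.88 = 0, so ω_n = 4.783 rad/s and ζ = 7.392/(2·4.783) = 0.7728.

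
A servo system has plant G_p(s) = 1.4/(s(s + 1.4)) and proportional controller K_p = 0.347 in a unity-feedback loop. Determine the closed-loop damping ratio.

ζ = 1

1 + K_p·G_p(s) = 0 gives s² + 1.4s + 0.4858 = 0.
So ω_n² = 0.4858 ⇒ ω_n = 0.697 rad/s, and ζ = 1.4/(2ω_n) = 1.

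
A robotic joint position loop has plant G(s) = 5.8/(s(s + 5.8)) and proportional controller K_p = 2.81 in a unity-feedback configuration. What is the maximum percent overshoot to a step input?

3.9%

From 1 + K_pG(s) = 0: s² + 5.8s + 16.3 = 0 ⇒ ω_n = 4.037, ζ = 0.7183.
%OS = 100·exp(−πζ/√(1−ζ²)) = 100·exp(−π·0.7183/√0.484) = 3.9%.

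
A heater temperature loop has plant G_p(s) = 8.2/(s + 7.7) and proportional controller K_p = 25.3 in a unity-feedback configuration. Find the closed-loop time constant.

Closed-loop transfer function: T(s) = K_p·G_p(s)/(1 + K_p·G_p(s)) = 207.5/(s + 7.7 + 207.5) = 207.5/(s + 215.2).
Time constant τ = 1/215.2 = 0.00465 s.

τ = 0.00465 s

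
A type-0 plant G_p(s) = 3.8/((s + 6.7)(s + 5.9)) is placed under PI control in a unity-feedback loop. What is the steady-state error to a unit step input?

0

The PI controller's integrator makes the forward path type 1, so e_ss to a step is zero.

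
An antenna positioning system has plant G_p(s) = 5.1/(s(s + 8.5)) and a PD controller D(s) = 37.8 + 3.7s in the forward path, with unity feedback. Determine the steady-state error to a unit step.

0

The open loop D(s)G_p(s) has a pole at the origin (type 1), so the static position error constant is infinite and e_ss = 1/(1+∞) = 0.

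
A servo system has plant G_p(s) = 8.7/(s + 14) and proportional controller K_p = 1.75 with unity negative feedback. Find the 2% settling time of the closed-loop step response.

T_s ≈ 0.137 s

Closed-loop transfer function: T(s) = K_p·G_p(s)/(1 + K_p·G_p(s)) = 15.22/(s + 14 + 15.22) = 15.22/(s + 29.22).
Time constant τ = 1/29.22 = 0.03422 s, so the 2% settling time is about 4τ = 0.137 s.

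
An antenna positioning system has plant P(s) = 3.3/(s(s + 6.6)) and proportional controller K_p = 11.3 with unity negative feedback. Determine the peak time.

From 1 + K_pP(s) = 0: s² + 6.6s + 37.29 = 0 ⇒ ω_n = 6.107, ζ = 0.5404.
Damped frequency ω_d = ω_n√(1−ζ²) = 5.138 rad/s, so peak time T_p = π/ω_d = 0.611 s.

T_p = 0.611 s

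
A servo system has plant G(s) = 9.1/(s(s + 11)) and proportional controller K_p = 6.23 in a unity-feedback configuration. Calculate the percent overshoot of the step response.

3.47%

From 1 + K_pG(s) = 0: s² + 11s + 56.69 = 0 ⇒ ω_n = 7.529, ζ = 0.7305.
%OS = 100·exp(−πζ/√(1−ζ²)) = 100·exp(−π·0.7305/√0.4664) = 3.47%.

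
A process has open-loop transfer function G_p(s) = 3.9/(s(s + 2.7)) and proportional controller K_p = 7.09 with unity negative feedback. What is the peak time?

T_p = 0.618 s

From 1 + K_pG_p(s) = 0: s² + 2.7s + 27.65 = 0 ⇒ ω_n = 5.258, ζ = 0.2567.
Damped frequency ω_d = ω_n√(1−ζ²) = 5.082 rad/s, so peak time T_p = π/ω_d = 0.618 s.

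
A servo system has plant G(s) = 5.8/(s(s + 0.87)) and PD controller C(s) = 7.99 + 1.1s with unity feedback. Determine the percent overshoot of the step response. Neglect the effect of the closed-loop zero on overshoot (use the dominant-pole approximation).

Forward path: (7.99 + 1.1s)·5.8/(s(s+0.87)). The closed-loop characteristic equation is s² + (0.87 + 5.8·1.1)s + 5.8·7.99 = 0.
That is s² + 7.25s + 46.34 = 0, so ω_n = 6.807 rad/s and ζ = 7.25/(2·6.807) = 0.5325.
%OS = 100·exp(−πζ/√(1−ζ²)) = 13.9%.

13.9%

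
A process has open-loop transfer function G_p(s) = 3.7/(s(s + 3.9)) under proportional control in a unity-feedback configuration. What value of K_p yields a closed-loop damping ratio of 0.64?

K_p = 2.51

Closed-loop characteristic equation: s² + 3.9s + K_p·3.7 = 0.
So ω_n = √(3.7K_p) and 2ζω_n = 3.9, giving ζ = 3.9/(2√(3.7K_p)).
Setting ζ = 0.64: √(3.7K_p) = 3.9/(2·0.64) = 3.047, so K_p = 9.283/3.7 = 2.51.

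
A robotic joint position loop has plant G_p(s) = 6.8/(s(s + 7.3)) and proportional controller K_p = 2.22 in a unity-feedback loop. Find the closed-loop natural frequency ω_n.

ω_n = 3.89 rad/s

With unity feedback the closed-loop characteristic equation is s² + 7.3s + 2.22·6.8 = s² + 7.3s + 15.1 = 0.
So ω_n² = 15.1 ⇒ ω_n = 3.885 rad/s, and ζ = 7.3/(2ω_n) = 0.939.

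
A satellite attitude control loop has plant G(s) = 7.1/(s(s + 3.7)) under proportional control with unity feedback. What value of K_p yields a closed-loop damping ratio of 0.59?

K_p = 1.38

Closed-loop characteristic equation: s² + 3.7s + K_p·7.1 = 0.
So ω_n = √(7.1K_p) and 2ζω_n = 3.7, giving ζ = 3.7/(2√(7.1K_p)).
Setting ζ = 0.59: √(7.1K_p) = 3.7/(2·0.59) = 3.136, so K_p = 9.832/7.1 = 1.38.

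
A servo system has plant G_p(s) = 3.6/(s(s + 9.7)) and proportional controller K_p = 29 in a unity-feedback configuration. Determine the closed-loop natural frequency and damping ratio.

With unity feedback the closed-loop characteristic equation is s² + 9.7s + 29·3.6 = s² + 9.7s + 104.4 = 0.
So ω_n² = 104.4 ⇒ ω_n = 10.22 rad/s, and ζ = 9.7/(2ω_n) = 0.475.

ω_n = 10.2 rad/s, ζ = 0.475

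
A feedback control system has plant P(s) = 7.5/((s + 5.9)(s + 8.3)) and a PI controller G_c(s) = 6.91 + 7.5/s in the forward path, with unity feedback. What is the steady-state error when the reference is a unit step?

0

The open loop G_c(s)P(s) has a pole at the origin (type 1), so the static position error constant is infinite and e_ss = 1/(1+∞) = 0.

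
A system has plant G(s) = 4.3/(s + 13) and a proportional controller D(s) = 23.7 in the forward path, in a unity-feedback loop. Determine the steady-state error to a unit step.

0.113

The loop is type 0. Static position error constant K_pos = D(0)·G(0) = 23.7·0.3308 = 7.839.
Steady-state error to a unit step: e_ss = 1/(1+K_pos) = 1/8.839 = 0.113.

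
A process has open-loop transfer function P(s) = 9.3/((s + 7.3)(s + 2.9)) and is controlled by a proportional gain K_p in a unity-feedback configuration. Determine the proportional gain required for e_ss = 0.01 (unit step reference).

K_p = 225

For a type-0 loop with proportional control, e_ss = 1/(1 + K_p·P(0)).
P(0) = 0.4393. Require 1/(1 + K_p·0.4393) = 0.01, so 1 + 0.4393·K_p = 100.
K_p = (100 − 1)/0.4393 = 225.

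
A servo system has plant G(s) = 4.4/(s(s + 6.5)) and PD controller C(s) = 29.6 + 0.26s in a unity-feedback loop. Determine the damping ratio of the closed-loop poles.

ζ = 0.335

Forward path: (29.6 + 0.26s)·4.4/(s(s+6.5)). The closed-loop characteristic equation is s² + (6.5 + 4.4·0.26)s + 4.4·29.6 = 0.
That is s² + 7.644s + 130.2 = 0, so ω_n = 11.41 rad/s and ζ = 7.644/(2·11.41) = 0.3349.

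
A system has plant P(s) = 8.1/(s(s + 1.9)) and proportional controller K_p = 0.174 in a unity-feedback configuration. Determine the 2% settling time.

T_s ≈ 4.21 s

From 1 + K_pP(s) = 0: s² + 1.9s + 1.409 = 0 ⇒ ω_n = 1.187, ζ = 0.8002.
2% settling time T_s ≈ 4/(ζω_n) = 4/0.95 = 4.21 s.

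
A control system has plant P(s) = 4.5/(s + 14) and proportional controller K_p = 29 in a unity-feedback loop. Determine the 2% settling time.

T_s ≈ 0.0277 s

Closed-loop transfer function: T(s) = K_p·P(s)/(1 + K_p·P(s)) = 130.5/(s + 14 + 130.5) = 130.5/(s + 144.5).
Time constant τ = 1/144.5 = 0.00692 s, so the 2% settling time is about 4τ = 0.0277 s.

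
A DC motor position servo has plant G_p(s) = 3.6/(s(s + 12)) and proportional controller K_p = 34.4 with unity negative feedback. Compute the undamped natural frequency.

The closed-loop denominator is s(s+12) + 34.4·3.6 = s² + 12s + 123.8.
Matching s² + 2ζω_n s + ω_n²: ω_n = √123.8 = 11.13 rad/s and 2ζω_n = 12, so ζ = 12/(2·11.13) = 0.539.

ω_n = 11.1 rad/s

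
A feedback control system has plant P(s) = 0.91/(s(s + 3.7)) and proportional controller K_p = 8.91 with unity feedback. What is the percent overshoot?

Closed-loop characteristic equation: s² + 3.7s + 8.108 = 0, so ω_n = 2.847 rad/s and ζ = 3.7/(2·2.847) = 0.6497.
%OS = 100·exp(−πζ/√(1−ζ²)) = 100·exp(−π·0.6497/√0.5779) = 6.82%.

6.82%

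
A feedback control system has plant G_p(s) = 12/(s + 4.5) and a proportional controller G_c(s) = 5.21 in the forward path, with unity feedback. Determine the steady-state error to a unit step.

The loop is type 0. Static position error constant K_pos = G_c(0)·G_p(0) = 5.21·2.667 = 13.89.
Steady-state error to a unit step: e_ss = 1/(1+K_pos) = 1/14.89 = 0.0671.

0.0671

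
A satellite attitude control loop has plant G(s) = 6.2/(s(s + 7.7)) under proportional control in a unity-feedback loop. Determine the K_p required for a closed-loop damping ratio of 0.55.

Closed-loop characteristic equation: s² + 7.7s + K_p·6.2 = 0.
So ω_n = √(6.2K_p) and 2ζω_n = 7.7, giving ζ = 7.7/(2√(6.2K_p)).
Setting ζ = 0.55: √(6.2K_p) = 7.7/(2·0.55) = 7, so K_p = 49/6.2 = 7.9.

K_p = 7.9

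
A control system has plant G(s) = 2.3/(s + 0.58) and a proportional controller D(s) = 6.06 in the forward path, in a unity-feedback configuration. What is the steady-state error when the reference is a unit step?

0.04

The loop is type 0. Static position error constant K_pos = D(0)·G(0) = 6.06·3.966 = 24.03.
Steady-state error to a unit step: e_ss = 1/(1+K_pos) = 1/25.03 = 0.04.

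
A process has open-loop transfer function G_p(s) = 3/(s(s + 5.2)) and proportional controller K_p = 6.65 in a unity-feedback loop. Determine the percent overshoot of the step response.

The closed-loop denominator s² + 5.2s + 19.95 gives ω_n = √19.95 = 4.467 and ζ = 5.2/(2ω_n) = 0.5821.
%OS = 100·exp(−πζ/√(1−ζ²)) = 100·exp(−π·0.5821/√0.6612) = 10.5%.

10.5%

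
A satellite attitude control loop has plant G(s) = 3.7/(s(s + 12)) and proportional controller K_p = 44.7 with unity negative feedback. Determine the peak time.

The closed-loop denominator s² + 12s + 165.4 gives ω_n = √165.4 = 12.86 and ζ = 12/(2ω_n) = 0.4665.
Damped frequency ω_d = ω_n√(1−ζ²) = 11.37 rad/s, so peak time T_p = π/ω_d = 0.276 s.

T_p = 0.276 s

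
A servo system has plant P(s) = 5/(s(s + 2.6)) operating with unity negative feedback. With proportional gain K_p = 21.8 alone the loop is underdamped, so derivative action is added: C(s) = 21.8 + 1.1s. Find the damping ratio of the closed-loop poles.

ζ = 0.388

Forward path: (21.8 + 1.1s)·5/(s(s+2.6)). The closed-loop characteristic equation is s² + (2.6 + 5·1.1)s + 5·21.8 = 0.
That is s² + 8.1s + 109 = 0, so ω_n = 10.44 rad/s and ζ = 8.1/(2·10.44) = 0.3879.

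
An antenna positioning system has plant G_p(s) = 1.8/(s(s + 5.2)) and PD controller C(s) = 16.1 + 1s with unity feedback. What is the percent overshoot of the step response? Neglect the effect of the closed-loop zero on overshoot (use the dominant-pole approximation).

6.8%

Forward path: (16.1 + 1s)·1.8/(s(s+5.2)). The closed-loop characteristic equation is s² + (5.2 + 1.8·1)s + 1.8·16.1 = 0.
That is s² + 7s + 28.98 = 0, so ω_n = 5.383 rad/s and ζ = 7/(2·5.383) = 0.6502.
%OS = 100·exp(−πζ/√(1−ζ²)) = 6.8%.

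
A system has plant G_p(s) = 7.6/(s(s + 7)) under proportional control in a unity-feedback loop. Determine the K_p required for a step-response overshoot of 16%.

From %OS = 100·exp(−πζ/√(1−ζ²)) = 16%, ζ = −ln(0.16)/√(π²+ln²(0.16)) = 0.5039.
Characteristic equation s² + 7s + 7.6K_p = 0 gives ζ = 7/(2√(7.6K_p)).
Setting ζ = 0.5039: √(7.6K_p) = 7/(2·0.5039) = 6.946, so K_p = 48.25/7.6 = 6.35.

K_p = 6.35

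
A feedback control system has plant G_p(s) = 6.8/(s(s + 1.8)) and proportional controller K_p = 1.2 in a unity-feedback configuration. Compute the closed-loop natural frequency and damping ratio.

ω_n = 2.86 rad/s, ζ = 0.315

1 + K_p·G_p(s) = 0 gives s² + 1.8s + 8.16 = 0.
So ω_n² = 8.16 ⇒ ω_n = 2.857 rad/s, and ζ = 1.8/(2ω_n) = 0.315.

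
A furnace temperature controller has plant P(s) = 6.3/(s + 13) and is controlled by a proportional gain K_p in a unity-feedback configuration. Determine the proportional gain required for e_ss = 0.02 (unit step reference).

K_p = 101

The loop is type 0, so e_ss(step) = 1/(1 + K_pos) with K_pos = K_p·P(0).
P(0) = 0.4846. Require 1/(1 + K_p·0.4846) = 0.02, so 1 + 0.4846·K_p = 50.
K_p = (50 − 1)/0.4846 = 101.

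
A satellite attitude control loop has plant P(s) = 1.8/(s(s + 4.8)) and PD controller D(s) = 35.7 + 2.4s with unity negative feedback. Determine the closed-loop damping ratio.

Forward path: (35.7 + 2.4s)·1.8/(s(s+4.8)). The closed-loop characteristic equation is s² + (4.8 + 1.8·2.4)s + 1.8·35.7 = 0.
That is s² + 9.12s + 64.26 = 0, so ω_n = 8.016 rad/s and ζ = 9.12/(2·8.016) = 0.5688.

ζ = 0.569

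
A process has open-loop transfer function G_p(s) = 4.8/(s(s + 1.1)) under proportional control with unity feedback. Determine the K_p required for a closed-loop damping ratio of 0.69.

K_p = 0.132

Closed-loop characteristic equation: s² + 1.1s + K_p·4.8 = 0.
So ω_n = √(4.8K_p) and 2ζω_n = 1.1, giving ζ = 1.1/(2√(4.8K_p)).
Setting ζ = 0.69: √(4.8K_p) = 1.1/(2·0.69) = 0.7971, so K_p = 0.6354/4.8 = 0.132.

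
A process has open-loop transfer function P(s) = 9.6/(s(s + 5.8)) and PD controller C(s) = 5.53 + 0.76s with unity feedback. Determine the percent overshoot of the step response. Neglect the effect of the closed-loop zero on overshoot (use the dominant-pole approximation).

0.16%

Forward path: (5.53 + 0.76s)·9.6/(s(s+5.8)). The closed-loop characteristic equation is s² + (5.8 + 9.6·0.76)s + 9.6·5.53 = 0.
That is s² + 13.1s + 53.09 = 0, so ω_n = 7.286 rad/s and ζ = 13.1/(2·7.286) = 0.8987.
%OS = 100·exp(−πζ/√(1−ζ²)) = 0.16%.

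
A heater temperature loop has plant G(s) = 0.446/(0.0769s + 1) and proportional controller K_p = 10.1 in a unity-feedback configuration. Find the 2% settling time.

T_s ≈ 0.0559 s

Closed loop: T(s) = K_p·G/(1+K_p·G) = 4.505/(0.0769s + 1 + 4.505), with pole at s = −(1 + 4.505)/0.0769 = −71.58.
τ = 1/71.58 = 0.01397 s, so 2% settling time ≈ 4τ = 0.0559 s.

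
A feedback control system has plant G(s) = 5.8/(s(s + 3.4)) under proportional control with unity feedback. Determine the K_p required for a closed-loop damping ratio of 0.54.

Closed-loop characteristic equation: s² + 3.4s + K_p·5.8 = 0.
So ω_n = √(5.8K_p) and 2ζω_n = 3.4, giving ζ = 3.4/(2√(5.8K_p)).
Setting ζ = 0.54: √(5.8K_p) = 3.4/(2·0.54) = 3.148, so K_p = 9.911/5.8 = 1.71.

K_p = 1.71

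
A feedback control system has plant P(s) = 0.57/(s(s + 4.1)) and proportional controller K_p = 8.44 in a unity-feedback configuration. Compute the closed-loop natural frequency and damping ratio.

ω_n = 2.19 rad/s, ζ = 0.935

1 + K_p·P(s) = 0 gives s² + 4.1s + 4.811 = 0.
Matching s² + 2ζω_n s + ω_n²: ω_n = √4.811 = 2.193 rad/s and 2ζω_n = 4.1, so ζ = 4.1/(2·2.193) = 0.935.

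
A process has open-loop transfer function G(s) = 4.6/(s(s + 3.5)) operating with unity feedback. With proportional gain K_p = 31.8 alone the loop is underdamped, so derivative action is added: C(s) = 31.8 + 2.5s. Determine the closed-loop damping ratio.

ζ = 0.62

Forward path: (31.8 + 2.5s)·4.6/(s(s+3.5)). The closed-loop characteristic equation is s² + (3.5 + 4.6·2.5)s + 4.6·31.8 = 0.
That is s² + 15s + 146.3 = 0, so ω_n = 12.09 rad/s and ζ = 15/(2·12.09) = 0.6201.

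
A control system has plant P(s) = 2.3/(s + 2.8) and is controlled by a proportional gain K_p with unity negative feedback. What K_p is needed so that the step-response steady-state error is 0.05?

Steady-state error for a unit step on this type-0 loop is 1/(1 + K_p·P(0)).
P(0) = 0.8214. Require 1/(1 + K_p·0.8214) = 0.05, so 1 + 0.8214·K_p = 20.
K_p = (20 − 1)/0.8214 = 23.1.

K_p = 23.1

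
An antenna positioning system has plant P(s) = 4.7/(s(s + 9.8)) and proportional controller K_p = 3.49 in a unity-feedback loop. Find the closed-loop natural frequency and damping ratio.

ω_n = 4.05 rad/s, ζ = 1.21

1 + K_p·P(s) = 0 gives s² + 9.8s + 16.4 = 0.
So ω_n² = 16.4 ⇒ ω_n = 4.05 rad/s, and ζ = 9.8/(2ω_n) = 1.21.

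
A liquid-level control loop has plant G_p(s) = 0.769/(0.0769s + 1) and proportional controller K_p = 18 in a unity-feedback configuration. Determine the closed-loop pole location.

Closed loop: T(s) = K_p·G_p/(1+K_p·G_p) = 13.84/(0.0769s + 1 + 13.84), with pole at s = −(1 + 13.84)/0.0769 = −193.

s = -193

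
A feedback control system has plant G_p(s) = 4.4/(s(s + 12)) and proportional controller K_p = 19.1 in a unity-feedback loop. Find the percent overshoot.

The closed-loop denominator s² + 12s + 84.04 gives ω_n = √84.04 = 9.167 and ζ = 12/(2ω_n) = 0.6545.
%OS = 100·exp(−πζ/√(1−ζ²)) = 100·exp(−π·0.6545/√0.5716) = 6.59%.

6.59%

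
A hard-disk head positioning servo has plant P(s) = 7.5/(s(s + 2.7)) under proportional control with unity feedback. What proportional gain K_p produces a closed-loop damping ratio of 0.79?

K_p = 0.389

Closed-loop characteristic equation: s² + 2.7s + K_p·7.5 = 0.
So ω_n = √(7.5K_p) and 2ζω_n = 2.7, giving ζ = 2.7/(2√(7.5K_p)).
Setting ζ = 0.79: √(7.5K_p) = 2.7/(2·0.79) = 1.709, so K_p = 2.92/7.5 = 0.389.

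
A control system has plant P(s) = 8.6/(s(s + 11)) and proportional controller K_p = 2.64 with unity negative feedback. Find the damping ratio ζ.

ζ = 1.15

1 + K_p·P(s) = 0 gives s² + 11s + 22.7 = 0.
So ω_n² = 22.7 ⇒ ω_n = 4.765 rad/s, and ζ = 11/(2ω_n) = 1.15.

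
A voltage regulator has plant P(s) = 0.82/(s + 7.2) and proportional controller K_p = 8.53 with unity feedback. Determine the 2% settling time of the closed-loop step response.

T_s ≈ 0.282 s

Closed-loop transfer function: T(s) = K_p·P(s)/(1 + K_p·P(s)) = 6.995/(s + 7.2 + 6.995) = 6.995/(s + 14.19).
Time constant τ = 1/14.19 = 0.07045 s, so the 2% settling time is about 4τ = 0.282 s.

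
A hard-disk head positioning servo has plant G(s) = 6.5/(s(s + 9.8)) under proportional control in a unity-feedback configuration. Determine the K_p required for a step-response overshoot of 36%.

From %OS = 100·exp(−πζ/√(1−ζ²)) = 36%, ζ = −ln(0.36)/√(π²+ln²(0.36)) = 0.3093.
Characteristic equation s² + 9.8s + 6.5K_p = 0 gives ζ = 9.8/(2√(6.5K_p)).
Setting ζ = 0.3093: √(6.5K_p) = 9.8/(2·0.3093) = 15.84, so K_p = 251/6.5 = 38.6.

K_p = 38.6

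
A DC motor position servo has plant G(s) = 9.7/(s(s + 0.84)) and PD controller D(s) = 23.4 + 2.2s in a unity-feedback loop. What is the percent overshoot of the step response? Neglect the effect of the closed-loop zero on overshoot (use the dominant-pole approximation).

Forward path: (23.4 + 2.2s)·9.7/(s(s+0.84)). The closed-loop characteristic equation is s² + (0.84 + 9.7·2.2)s + 9.7·23.4 = 0.
That is s² + 22.18s + 227 = 0, so ω_n = 15.07 rad/s and ζ = 22.18/(2·15.07) = 0.7361.
%OS = 100·exp(−πζ/√(1−ζ²)) = 3.28%.

3.28%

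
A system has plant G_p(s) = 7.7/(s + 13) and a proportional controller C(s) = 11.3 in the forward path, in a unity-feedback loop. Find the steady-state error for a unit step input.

The loop is type 0. Static position error constant K_pos = C(0)·G_p(0) = 11.3·0.5923 = 6.693.
Steady-state error to a unit step: e_ss = 1/(1+K_pos) = 1/7.693 = 0.13.

0.13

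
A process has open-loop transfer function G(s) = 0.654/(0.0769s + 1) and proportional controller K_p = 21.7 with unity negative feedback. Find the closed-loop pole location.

s = -197.6

Closed loop: T(s) = K_p·G/(1+K_p·G) = 14.19/(0.0769s + 1 + 14.19), with pole at s = −(1 + 14.19)/0.0769 = −197.6.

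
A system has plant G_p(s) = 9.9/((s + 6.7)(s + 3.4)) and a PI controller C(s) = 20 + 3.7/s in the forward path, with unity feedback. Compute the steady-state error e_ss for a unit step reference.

The open loop C(s)G_p(s) has a pole at the origin (type 1), so the static position error constant is infinite and e_ss = 1/(1+∞) = 0.

0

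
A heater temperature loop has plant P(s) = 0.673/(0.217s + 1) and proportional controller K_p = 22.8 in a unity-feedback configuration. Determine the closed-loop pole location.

Closed loop: T(s) = K_p·P/(1+K_p·P) = 15.34/(0.217s + 1 + 15.34), with pole at s = −(1 + 15.34)/0.217 = −75.32.

s = -75.32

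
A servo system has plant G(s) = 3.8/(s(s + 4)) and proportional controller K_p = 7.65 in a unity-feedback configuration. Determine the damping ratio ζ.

With unity feedback the closed-loop characteristic equation is s² + 4s + 7.65·3.8 = s² + 4s + 29.07 = 0.
So ω_n² = 29.07 ⇒ ω_n = 5.392 rad/s, and ζ = 4/(2ω_n) = 0.371.

ζ = 0.371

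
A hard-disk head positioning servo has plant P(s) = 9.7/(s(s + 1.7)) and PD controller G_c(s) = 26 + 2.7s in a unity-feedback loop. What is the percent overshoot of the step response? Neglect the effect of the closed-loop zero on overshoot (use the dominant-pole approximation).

Forward path: (26 + 2.7s)·9.7/(s(s+1.7)). The closed-loop characteristic equation is s² + (1.7 + 9.7·2.7)s + 9.7·26 = 0.
That is s² + 27.89s + 252.2 = 0, so ω_n = 15.88 rad/s and ζ = 27.89/(2·15.88) = 0.8781.
%OS = 100·exp(−πζ/√(1−ζ²)) = 0.313%.

0.313%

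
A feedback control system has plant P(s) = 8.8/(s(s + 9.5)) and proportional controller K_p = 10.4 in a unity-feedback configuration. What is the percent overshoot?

Closed-loop characteristic equation: s² + 9.5s + 91.52 = 0, so ω_n = 9.567 rad/s and ζ = 9.5/(2·9.567) = 0.4965.
%OS = 100·exp(−πζ/√(1−ζ²)) = 100·exp(−π·0.4965/√0.7535) = 16.6%.

16.6%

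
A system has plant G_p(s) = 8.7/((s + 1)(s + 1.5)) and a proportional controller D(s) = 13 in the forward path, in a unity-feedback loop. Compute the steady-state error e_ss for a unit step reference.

0.0131

The loop is type 0. Static position error constant K_pos = D(0)·G_p(0) = 13·5.8 = 75.4.
Steady-state error to a unit step: e_ss = 1/(1+K_pos) = 1/76.4 = 0.0131.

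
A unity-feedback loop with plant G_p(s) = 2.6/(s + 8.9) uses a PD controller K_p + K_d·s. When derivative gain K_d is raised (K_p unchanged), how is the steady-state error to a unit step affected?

At s = 0 the derivative term contributes nothing: C(0) = K_p regardless of K_d, so K_pos = K_p·G_p(0) and e_ss are unchanged.

unchanged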